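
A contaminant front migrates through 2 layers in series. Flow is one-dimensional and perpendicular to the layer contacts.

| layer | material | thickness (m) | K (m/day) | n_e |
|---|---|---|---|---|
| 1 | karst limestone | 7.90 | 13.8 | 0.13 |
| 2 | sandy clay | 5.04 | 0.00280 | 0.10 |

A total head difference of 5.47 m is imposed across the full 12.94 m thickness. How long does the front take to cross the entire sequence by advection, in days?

With flow normal to the layers, continuity requires the same specific discharge q through every layer.
Σ(b_i/K_i) = 7.90/13.8 + 5.04/0.00280 = 1801 d.
q = Δh / Σ(b_i/K_i) = 5.47 / 1801 = 0.003038 m/day.
In each layer the seepage velocity is v_i = q/n_i, so the layer transit time is t_i = b_i·n_i / q:
  layer 1 (karst limestone): t_1 = 7.90 × 0.13 / 0.003038 = 338.1 d
  layer 2 (sandy clay): t_2 = 5.04 × 0.10 / 0.003038 = 165.9 d
Total t = Σ t_i = 504.0 days.

504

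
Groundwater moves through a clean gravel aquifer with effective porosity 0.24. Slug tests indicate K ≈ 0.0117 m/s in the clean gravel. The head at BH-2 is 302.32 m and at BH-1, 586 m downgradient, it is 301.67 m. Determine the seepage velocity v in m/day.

4.67

Convert K: 0.0117 m/s × 86400 = 1011 m/day.
Hydraulic gradient i = (302.32 − 301.67) / 586 = 0.65 / 586 = 0.001109.
Darcy flux q = K · i = 1011 × 0.001109 = 1.121 m/day.
Seepage velocity v = q / n_e = 1.121 / 0.24 = 4.672 m/day.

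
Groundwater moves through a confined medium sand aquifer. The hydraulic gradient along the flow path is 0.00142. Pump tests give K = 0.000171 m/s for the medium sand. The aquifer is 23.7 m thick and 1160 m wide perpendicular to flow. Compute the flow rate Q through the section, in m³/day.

Convert K: 0.000171 m/s × 86400 = 14.77 m/day.
Cross-sectional area A = 1160 × 23.7 = 27492 m².
Hydraulic gradient i = 0.00142.
Darcy's law: Q = K · A · i = 14.77 × 27492 × 0.001420 = 576.8 m³/day.

577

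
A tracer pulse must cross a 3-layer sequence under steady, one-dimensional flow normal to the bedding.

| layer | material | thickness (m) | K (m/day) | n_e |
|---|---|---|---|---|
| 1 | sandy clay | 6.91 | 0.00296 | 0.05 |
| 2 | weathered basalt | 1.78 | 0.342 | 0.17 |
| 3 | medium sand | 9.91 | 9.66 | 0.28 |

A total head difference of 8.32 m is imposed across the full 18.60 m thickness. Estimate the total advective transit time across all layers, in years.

With flow normal to the layers, continuity requires the same specific discharge q through every layer.
Σ(b_i/K_i) = 6.91/0.00296 + 1.78/0.342 + 9.91/9.66 = 2341 d.
q = Δh / Σ(b_i/K_i) = 8.32 / 2341 = 0.003555 m/day.
In each layer the seepage velocity is v_i = q/n_i, so the layer transit time is t_i = b_i·n_i / q:
  layer 1 (sandy clay): t_1 = 6.91 × 0.05 / 0.003555 = 97.20 d
  layer 2 (weathered basalt): t_2 = 1.78 × 0.17 / 0.003555 = 85.13 d
  layer 3 (medium sand): t_3 = 9.91 × 0.28 / 0.003555 = 780.6 d
Total t = Σ t_i = 963.0 days = 2.636 years.

2.64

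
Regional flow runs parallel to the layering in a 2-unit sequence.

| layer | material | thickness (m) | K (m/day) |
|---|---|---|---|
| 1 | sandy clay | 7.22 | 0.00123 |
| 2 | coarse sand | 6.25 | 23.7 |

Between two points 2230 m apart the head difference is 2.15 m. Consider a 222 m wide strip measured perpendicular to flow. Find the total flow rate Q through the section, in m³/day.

Flow is parallel to layering, so each bed carries its own Darcy discharge and the transmissivities add.
Σ(K_i·b_i) = 0.00123×7.22 + 23.7×6.25 = 148.1 m²/day.
Hydraulic gradient i = Δh / L = 2.15 / 2230 = 0.0009641.
Q = Σ(K_i·b_i) · W · i = 148.1 × 222 × 0.0009641 = 31.71 m³/day.

31.7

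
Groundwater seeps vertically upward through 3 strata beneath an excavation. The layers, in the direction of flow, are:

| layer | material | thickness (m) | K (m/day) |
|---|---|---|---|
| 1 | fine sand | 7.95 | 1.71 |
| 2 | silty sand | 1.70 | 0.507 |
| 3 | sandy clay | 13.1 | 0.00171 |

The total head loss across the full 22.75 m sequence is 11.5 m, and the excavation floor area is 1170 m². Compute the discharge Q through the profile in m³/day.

Flow is perpendicular to layering, so the layers act in series and the equivalent K is the thickness-weighted harmonic mean.
Total thickness L = 7.95 + 1.70 + 13.1 = 22.75 m.
Σ(b_i/K_i) = 7.95/1.71 + 1.70/0.507 + 13.1/0.00171 = 7669 d.
K_eq = L / Σ(b_i/K_i) = 22.75 / 7669 = 0.002967 m/day.
Q = K_eq · A · (Δh/L) = 0.002967 × 1170 × (11.5/22.75) = 1.755 m³/day.

1.75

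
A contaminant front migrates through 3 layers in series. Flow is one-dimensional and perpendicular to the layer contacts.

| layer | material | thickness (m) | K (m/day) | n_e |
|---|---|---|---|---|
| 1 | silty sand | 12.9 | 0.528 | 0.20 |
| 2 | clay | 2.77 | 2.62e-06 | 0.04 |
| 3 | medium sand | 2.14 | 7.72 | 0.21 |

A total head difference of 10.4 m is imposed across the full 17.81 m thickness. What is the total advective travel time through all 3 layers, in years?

874

With flow normal to the layers, continuity requires the same specific discharge q through every layer.
Σ(b_i/K_i) = 12.9/0.528 + 2.77/2.62e-06 + 2.14/7.72 = 1.057e+06 d.
q = Δh / Σ(b_i/K_i) = 10.4 / 1.057e+06 = 9.837e-06 m/day.
In each layer the seepage velocity is v_i = q/n_i, so the layer transit time is t_i = b_i·n_i / q:
  layer 1 (silty sand): t_1 = 12.9 × 0.20 / 9.837e-06 = 2.623e+05 d
  layer 2 (clay): t_2 = 2.77 × 0.04 / 9.837e-06 = 11264 d
  layer 3 (medium sand): t_3 = 2.14 × 0.21 / 9.837e-06 = 45687 d
Total t = Σ t_i = 3.192e+05 days = 874.0 years.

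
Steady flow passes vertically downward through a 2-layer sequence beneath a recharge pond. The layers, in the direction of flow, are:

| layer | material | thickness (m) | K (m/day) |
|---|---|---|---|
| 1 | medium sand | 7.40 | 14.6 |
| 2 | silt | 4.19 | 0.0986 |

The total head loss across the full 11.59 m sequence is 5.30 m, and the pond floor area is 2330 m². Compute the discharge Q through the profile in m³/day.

287

Flow is perpendicular to layering, so the layers act in series and the equivalent K is the thickness-weighted harmonic mean.
Total thickness L = 7.40 + 4.19 = 11.59 m.
Σ(b_i/K_i) = 7.40/14.6 + 4.19/0.0986 = 43.00 d.
K_eq = L / Σ(b_i/K_i) = 11.59 / 43.00 = 0.2695 m/day.
Q = K_eq · A · (Δh/L) = 0.2695 × 2330 × (5.30/11.59) = 287.2 m³/day.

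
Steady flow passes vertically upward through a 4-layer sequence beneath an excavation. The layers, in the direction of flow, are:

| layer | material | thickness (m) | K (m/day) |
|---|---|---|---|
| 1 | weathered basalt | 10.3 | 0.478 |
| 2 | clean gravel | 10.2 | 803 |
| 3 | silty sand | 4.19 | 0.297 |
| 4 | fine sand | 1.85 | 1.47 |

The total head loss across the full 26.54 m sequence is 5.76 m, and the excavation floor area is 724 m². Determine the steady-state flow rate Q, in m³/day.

Flow is perpendicular to layering, so the layers act in series and the equivalent K is the thickness-weighted harmonic mean.
Total thickness L = 10.3 + 10.2 + 4.19 + 1.85 = 26.54 m.
Σ(b_i/K_i) = 10.3/0.478 + 10.2/803 + 4.19/0.297 + 1.85/1.47 = 36.93 d.
K_eq = L / Σ(b_i/K_i) = 26.54 / 36.93 = 0.7187 m/day.
Q = K_eq · A · (Δh/L) = 0.7187 × 724 × (5.76/26.54) = 112.9 m³/day.

113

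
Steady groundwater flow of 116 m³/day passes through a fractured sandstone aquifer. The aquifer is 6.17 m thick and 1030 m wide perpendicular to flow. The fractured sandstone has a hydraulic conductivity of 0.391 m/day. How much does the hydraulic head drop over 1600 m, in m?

74.7

Cross-sectional area A = 1030 × 6.17 = 6355 m².
From Q = K·A·i, i = Q / (K·A) = 116 / (0.3910 × 6355) = 0.04668.
Head loss Δh = i · L = 0.04668 × 1600 = 74.69 m.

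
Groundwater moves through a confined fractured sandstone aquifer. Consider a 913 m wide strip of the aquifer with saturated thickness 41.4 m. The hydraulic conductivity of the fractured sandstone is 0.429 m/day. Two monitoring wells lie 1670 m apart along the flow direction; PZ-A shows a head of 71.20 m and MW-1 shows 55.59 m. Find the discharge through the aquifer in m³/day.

Cross-sectional area A = 913 × 41.4 = 37798 m².
Hydraulic gradient i = (71.20 − 55.59) / 1670 = 15.61 / 1670 = 0.009347.
Darcy's law: Q = K · A · i = 0.4290 × 37798 × 0.009347 = 151.6 m³/day.

152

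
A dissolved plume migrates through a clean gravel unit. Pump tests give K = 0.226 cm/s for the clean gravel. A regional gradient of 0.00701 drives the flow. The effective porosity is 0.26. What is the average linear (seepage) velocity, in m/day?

5.26

Convert K: 0.226 cm/s × 864 = 195.3 m/day.
Hydraulic gradient i = 0.00701.
Darcy flux q = K · i = 195.3 × 0.007010 = 1.369 m/day.
Seepage velocity v = q / n_e = 1.369 / 0.26 = 5.265 m/day.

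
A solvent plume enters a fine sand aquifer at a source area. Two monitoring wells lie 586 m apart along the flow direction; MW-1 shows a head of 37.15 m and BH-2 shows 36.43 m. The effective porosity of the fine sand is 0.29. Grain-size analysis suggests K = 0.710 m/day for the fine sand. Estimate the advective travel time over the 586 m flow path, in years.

Hydraulic gradient i = (37.15 − 36.43) / 586 = 0.72 / 586 = 0.001229.
Darcy flux q = K · i = 0.7100 × 0.001229 = 0.0008724 m/day.
Seepage velocity v = q / n_e = 0.0008724 / 0.29 = 0.003008 m/day.
Travel time t = L / v = 586 / 0.003008 = 1.948e+05 days = 533.3 years.

533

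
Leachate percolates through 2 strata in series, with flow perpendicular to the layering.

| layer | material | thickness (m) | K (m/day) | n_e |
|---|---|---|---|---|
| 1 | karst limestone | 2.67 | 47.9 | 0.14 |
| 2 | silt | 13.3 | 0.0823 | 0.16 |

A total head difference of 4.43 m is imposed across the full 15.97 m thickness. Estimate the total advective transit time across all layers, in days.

91.3

With flow normal to the layers, continuity requires the same specific discharge q through every layer.
Σ(b_i/K_i) = 2.67/47.9 + 13.3/0.0823 = 161.7 d.
q = Δh / Σ(b_i/K_i) = 4.43 / 161.7 = 0.02740 m/day.
In each layer the seepage velocity is v_i = q/n_i, so the layer transit time is t_i = b_i·n_i / q:
  layer 1 (karst limestone): t_1 = 2.67 × 0.14 / 0.02740 = 13.64 d
  layer 2 (silt): t_2 = 13.3 × 0.16 / 0.02740 = 77.66 d
Total t = Σ t_i = 91.30 days.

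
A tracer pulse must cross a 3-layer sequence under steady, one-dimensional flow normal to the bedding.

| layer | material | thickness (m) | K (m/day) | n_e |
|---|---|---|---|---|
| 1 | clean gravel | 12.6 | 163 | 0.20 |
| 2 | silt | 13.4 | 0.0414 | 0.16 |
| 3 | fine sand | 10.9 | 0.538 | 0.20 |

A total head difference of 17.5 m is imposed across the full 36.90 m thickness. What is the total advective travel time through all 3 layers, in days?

With flow normal to the layers, continuity requires the same specific discharge q through every layer.
Σ(b_i/K_i) = 12.6/163 + 13.4/0.0414 + 10.9/0.538 = 344.0 d.
q = Δh / Σ(b_i/K_i) = 17.5 / 344.0 = 0.05087 m/day.
In each layer the seepage velocity is v_i = q/n_i, so the layer transit time is t_i = b_i·n_i / q:
  layer 1 (clean gravel): t_1 = 12.6 × 0.20 / 0.05087 = 49.54 d
  layer 2 (silt): t_2 = 13.4 × 0.16 / 0.05087 = 42.15 d
  layer 3 (fine sand): t_3 = 10.9 × 0.20 / 0.05087 = 42.85 d
Total t = Σ t_i = 134.5 days.

135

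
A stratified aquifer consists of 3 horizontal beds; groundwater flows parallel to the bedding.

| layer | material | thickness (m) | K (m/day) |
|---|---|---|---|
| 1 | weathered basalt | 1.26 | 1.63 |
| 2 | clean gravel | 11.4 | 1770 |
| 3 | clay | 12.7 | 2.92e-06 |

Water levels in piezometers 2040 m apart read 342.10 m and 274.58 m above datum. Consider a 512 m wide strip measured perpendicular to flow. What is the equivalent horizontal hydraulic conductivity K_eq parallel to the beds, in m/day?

796

Flow is parallel to layering, so each bed carries its own Darcy discharge and the transmissivities add.
Σ(K_i·b_i) = 1.63×1.26 + 1770×11.4 + 2.92e-06×12.7 = 20180 m²/day.
Total thickness b = 25.36 m, so K_eq = Σ(K_i·b_i)/b = 795.7 m/day.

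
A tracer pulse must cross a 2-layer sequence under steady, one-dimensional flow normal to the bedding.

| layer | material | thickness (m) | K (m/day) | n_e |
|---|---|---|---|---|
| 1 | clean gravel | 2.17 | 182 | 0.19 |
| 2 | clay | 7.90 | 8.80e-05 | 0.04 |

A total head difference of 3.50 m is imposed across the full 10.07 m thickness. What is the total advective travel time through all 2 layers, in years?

51.1

With flow normal to the layers, continuity requires the same specific discharge q through every layer.
Σ(b_i/K_i) = 2.17/182 + 7.90/8.80e-05 = 89773 d.
q = Δh / Σ(b_i/K_i) = 3.50 / 89773 = 3.899e-05 m/day.
In each layer the seepage velocity is v_i = q/n_i, so the layer transit time is t_i = b_i·n_i / q:
  layer 1 (clean gravel): t_1 = 2.17 × 0.19 / 3.899e-05 = 10575 d
  layer 2 (clay): t_2 = 7.90 × 0.04 / 3.899e-05 = 8105 d
Total t = Σ t_i = 18680 days = 51.14 years.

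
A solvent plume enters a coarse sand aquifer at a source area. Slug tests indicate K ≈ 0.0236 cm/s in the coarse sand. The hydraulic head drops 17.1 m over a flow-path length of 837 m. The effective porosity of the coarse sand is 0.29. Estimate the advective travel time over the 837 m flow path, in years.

1.60

Convert K: 0.0236 cm/s × 864 = 20.39 m/day.
Hydraulic gradient i = Δh / L = 17.1 / 837 = 0.02043.
Darcy flux q = K · i = 20.39 × 0.02043 = 0.4166 m/day.
Seepage velocity v = q / n_e = 0.4166 / 0.29 = 1.436 m/day.
Travel time t = L / v = 837 / 1.436 = 582.7 days = 1.595 years.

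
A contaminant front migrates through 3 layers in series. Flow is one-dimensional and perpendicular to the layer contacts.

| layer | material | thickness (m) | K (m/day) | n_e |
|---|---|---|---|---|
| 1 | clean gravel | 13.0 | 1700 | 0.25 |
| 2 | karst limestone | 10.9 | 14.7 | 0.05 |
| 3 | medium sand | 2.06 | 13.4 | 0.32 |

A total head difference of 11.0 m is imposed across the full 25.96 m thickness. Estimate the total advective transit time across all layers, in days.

With flow normal to the layers, continuity requires the same specific discharge q through every layer.
Σ(b_i/K_i) = 13.0/1700 + 10.9/14.7 + 2.06/13.4 = 0.9029 d.
q = Δh / Σ(b_i/K_i) = 11.0 / 0.9029 = 12.18 m/day.
In each layer the seepage velocity is v_i = q/n_i, so the layer transit time is t_i = b_i·n_i / q:
  layer 1 (clean gravel): t_1 = 13.0 × 0.25 / 12.18 = 0.2668 d
  layer 2 (karst limestone): t_2 = 10.9 × 0.05 / 12.18 = 0.04473 d
  layer 3 (medium sand): t_3 = 2.06 × 0.32 / 12.18 = 0.05411 d
Total t = Σ t_i = 0.3656 days.

0.366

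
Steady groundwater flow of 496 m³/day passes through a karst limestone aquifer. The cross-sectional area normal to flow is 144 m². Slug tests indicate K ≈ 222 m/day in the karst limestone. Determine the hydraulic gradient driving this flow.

From Q = K·A·i, i = Q / (K·A) = 496 / (222.0 × 144.0) = 0.01552.

0.0155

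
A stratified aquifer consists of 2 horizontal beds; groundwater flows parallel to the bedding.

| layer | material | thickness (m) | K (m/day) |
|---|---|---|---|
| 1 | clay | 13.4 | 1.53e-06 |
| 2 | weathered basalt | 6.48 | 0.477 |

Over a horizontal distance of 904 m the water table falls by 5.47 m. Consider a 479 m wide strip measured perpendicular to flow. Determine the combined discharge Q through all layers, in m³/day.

Flow is parallel to layering, so each bed carries its own Darcy discharge and the transmissivities add.
Σ(K_i·b_i) = 1.53e-06×13.4 + 0.477×6.48 = 3.091 m²/day.
Hydraulic gradient i = Δh / L = 5.47 / 904 = 0.006051.
Q = Σ(K_i·b_i) · W · i = 3.091 × 479 × 0.006051 = 8.959 m³/day.

8.96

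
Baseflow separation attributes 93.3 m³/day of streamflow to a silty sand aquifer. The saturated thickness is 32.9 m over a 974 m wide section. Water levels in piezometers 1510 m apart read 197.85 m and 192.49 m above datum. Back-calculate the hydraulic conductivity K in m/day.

0.820

Cross-sectional area A = 974 × 32.9 = 32045 m².
Hydraulic gradient i = (197.85 − 192.49) / 1510 = 5.36 / 1510 = 0.003550.
From Q = K·A·i, K = Q / (A·i) = 93.3 / (32045 × 0.003550) = 0.8202 m/day.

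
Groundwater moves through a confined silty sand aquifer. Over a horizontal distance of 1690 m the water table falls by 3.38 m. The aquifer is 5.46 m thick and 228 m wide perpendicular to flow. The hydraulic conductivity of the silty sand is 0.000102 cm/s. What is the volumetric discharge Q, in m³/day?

0.219

Convert K: 0.000102 cm/s × 864 = 0.08813 m/day.
Cross-sectional area A = 228 × 5.46 = 1245 m².
Hydraulic gradient i = Δh / L = 3.38 / 1690 = 0.002000.
Darcy's law: Q = K · A · i = 0.08813 × 1245 × 0.002000 = 0.2194 m³/day.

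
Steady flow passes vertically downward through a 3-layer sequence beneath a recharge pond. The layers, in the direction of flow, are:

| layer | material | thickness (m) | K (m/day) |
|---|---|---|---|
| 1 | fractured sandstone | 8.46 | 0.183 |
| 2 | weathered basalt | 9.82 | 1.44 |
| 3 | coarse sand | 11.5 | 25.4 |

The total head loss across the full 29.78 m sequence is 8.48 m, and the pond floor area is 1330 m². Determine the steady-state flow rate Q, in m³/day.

211

Flow is perpendicular to layering, so the layers act in series and the equivalent K is the thickness-weighted harmonic mean.
Total thickness L = 8.46 + 9.82 + 11.5 = 29.78 m.
Σ(b_i/K_i) = 8.46/0.183 + 9.82/1.44 + 11.5/25.4 = 53.50 d.
K_eq = L / Σ(b_i/K_i) = 29.78 / 53.50 = 0.5566 m/day.
Q = K_eq · A · (Δh/L) = 0.5566 × 1330 × (8.48/29.78) = 210.8 m³/day.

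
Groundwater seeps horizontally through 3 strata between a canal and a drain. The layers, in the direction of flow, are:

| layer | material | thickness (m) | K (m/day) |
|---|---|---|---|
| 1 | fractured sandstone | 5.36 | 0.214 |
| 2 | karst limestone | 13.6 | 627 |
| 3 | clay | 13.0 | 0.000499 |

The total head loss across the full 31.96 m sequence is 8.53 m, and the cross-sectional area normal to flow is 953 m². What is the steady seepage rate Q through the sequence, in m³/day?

Flow is perpendicular to layering, so the layers act in series and the equivalent K is the thickness-weighted harmonic mean.
Total thickness L = 5.36 + 13.6 + 13.0 = 31.96 m.
Σ(b_i/K_i) = 5.36/0.214 + 13.6/627 + 13.0/0.000499 = 26077 d.
K_eq = L / Σ(b_i/K_i) = 31.96 / 26077 = 0.001226 m/day.
Q = K_eq · A · (Δh/L) = 0.001226 × 953 × (8.53/31.96) = 0.3117 m³/day.

0.312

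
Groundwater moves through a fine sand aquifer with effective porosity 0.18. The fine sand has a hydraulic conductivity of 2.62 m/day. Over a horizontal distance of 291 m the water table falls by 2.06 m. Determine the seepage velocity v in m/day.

Hydraulic gradient i = Δh / L = 2.06 / 291 = 0.007079.
Darcy flux q = K · i = 2.620 × 0.007079 = 0.01855 m/day.
Seepage velocity v = q / n_e = 0.01855 / 0.18 = 0.1030 m/day.

0.103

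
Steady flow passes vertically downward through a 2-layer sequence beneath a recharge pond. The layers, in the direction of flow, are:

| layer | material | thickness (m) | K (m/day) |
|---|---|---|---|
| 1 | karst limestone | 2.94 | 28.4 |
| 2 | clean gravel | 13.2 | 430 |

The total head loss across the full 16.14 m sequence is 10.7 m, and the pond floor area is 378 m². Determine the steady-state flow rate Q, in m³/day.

Flow is perpendicular to layering, so the layers act in series and the equivalent K is the thickness-weighted harmonic mean.
Total thickness L = 2.94 + 13.2 = 16.14 m.
Σ(b_i/K_i) = 2.94/28.4 + 13.2/430 = 0.1342 d.
K_eq = L / Σ(b_i/K_i) = 16.14 / 0.1342 = 120.3 m/day.
Q = K_eq · A · (Δh/L) = 120.3 × 378 × (10.7/16.14) = 30134 m³/day.

30100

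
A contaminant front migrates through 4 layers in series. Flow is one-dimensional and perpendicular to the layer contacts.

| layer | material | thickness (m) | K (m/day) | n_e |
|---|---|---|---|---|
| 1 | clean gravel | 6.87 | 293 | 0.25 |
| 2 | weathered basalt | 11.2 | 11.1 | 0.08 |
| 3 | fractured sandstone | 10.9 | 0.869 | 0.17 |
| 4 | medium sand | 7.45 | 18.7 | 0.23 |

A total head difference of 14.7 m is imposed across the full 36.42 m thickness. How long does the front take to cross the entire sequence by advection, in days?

5.87

With flow normal to the layers, continuity requires the same specific discharge q through every layer.
Σ(b_i/K_i) = 6.87/293 + 11.2/11.1 + 10.9/0.869 + 7.45/18.7 = 13.97 d.
q = Δh / Σ(b_i/K_i) = 14.7 / 13.97 = 1.052 m/day.
In each layer the seepage velocity is v_i = q/n_i, so the layer transit time is t_i = b_i·n_i / q:
  layer 1 (clean gravel): t_1 = 6.87 × 0.25 / 1.052 = 1.633 d
  layer 2 (weathered basalt): t_2 = 11.2 × 0.08 / 1.052 = 0.8517 d
  layer 3 (fractured sandstone): t_3 = 10.9 × 0.17 / 1.052 = 1.761 d
  layer 4 (medium sand): t_4 = 7.45 × 0.23 / 1.052 = 1.629 d
Total t = Σ t_i = 5.875 days.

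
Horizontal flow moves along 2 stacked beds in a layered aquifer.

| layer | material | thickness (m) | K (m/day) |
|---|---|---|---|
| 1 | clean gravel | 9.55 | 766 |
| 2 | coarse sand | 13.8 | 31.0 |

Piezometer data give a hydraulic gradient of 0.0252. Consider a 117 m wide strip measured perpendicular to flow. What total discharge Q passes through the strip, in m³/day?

Flow is parallel to layering, so each bed carries its own Darcy discharge and the transmissivities add.
Σ(K_i·b_i) = 766×9.55 + 31.0×13.8 = 7743 m²/day.
Hydraulic gradient i = 0.0252.
Q = Σ(K_i·b_i) · W · i = 7743 × 117 × 0.02520 = 22830 m³/day.

22800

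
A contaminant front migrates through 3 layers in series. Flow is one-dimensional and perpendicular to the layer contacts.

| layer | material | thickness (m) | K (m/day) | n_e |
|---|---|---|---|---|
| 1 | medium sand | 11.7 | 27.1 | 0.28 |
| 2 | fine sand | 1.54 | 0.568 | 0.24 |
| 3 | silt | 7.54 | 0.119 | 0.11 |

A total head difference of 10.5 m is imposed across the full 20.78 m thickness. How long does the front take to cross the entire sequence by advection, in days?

28.3

With flow normal to the layers, continuity requires the same specific discharge q through every layer.
Σ(b_i/K_i) = 11.7/27.1 + 1.54/0.568 + 7.54/0.119 = 66.50 d.
q = Δh / Σ(b_i/K_i) = 10.5 / 66.50 = 0.1579 m/day.
In each layer the seepage velocity is v_i = q/n_i, so the layer transit time is t_i = b_i·n_i / q:
  layer 1 (medium sand): t_1 = 11.7 × 0.28 / 0.1579 = 20.75 d
  layer 2 (fine sand): t_2 = 1.54 × 0.24 / 0.1579 = 2.341 d
  layer 3 (silt): t_3 = 7.54 × 0.11 / 0.1579 = 5.253 d
Total t = Σ t_i = 28.34 days.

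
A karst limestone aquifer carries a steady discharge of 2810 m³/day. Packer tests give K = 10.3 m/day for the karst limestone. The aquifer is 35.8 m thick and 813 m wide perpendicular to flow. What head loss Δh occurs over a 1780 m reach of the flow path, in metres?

16.7

Cross-sectional area A = 813 × 35.8 = 29105 m².
From Q = K·A·i, i = Q / (K·A) = 2810 / (10.30 × 29105) = 0.009373.
Head loss Δh = i · L = 0.009373 × 1780 = 16.68 m.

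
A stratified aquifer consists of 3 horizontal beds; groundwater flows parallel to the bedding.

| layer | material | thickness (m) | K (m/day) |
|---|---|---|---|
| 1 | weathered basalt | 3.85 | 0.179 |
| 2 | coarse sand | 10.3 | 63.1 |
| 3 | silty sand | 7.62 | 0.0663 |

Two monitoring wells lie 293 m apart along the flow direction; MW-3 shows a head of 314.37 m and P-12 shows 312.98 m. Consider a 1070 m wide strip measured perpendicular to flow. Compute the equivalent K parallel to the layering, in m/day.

Flow is parallel to layering, so each bed carries its own Darcy discharge and the transmissivities add.
Σ(K_i·b_i) = 0.179×3.85 + 63.1×10.3 + 0.0663×7.62 = 651.1 m²/day.
Total thickness b = 21.77 m, so K_eq = Σ(K_i·b_i)/b = 29.91 m/day.

29.9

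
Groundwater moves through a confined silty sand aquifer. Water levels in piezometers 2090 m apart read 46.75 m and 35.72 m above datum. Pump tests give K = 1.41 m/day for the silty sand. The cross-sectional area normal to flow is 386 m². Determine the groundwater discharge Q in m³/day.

2.87

Hydraulic gradient i = (46.75 − 35.72) / 2090 = 11.03 / 2090 = 0.005278.
Darcy's law: Q = K · A · i = 1.410 × 386.0 × 0.005278 = 2.872 m³/day.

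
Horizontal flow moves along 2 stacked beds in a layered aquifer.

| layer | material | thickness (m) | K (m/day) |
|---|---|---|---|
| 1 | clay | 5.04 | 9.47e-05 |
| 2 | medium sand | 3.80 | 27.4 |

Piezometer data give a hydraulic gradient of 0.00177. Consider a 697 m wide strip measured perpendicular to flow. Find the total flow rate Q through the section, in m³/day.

Flow is parallel to layering, so each bed carries its own Darcy discharge and the transmissivities add.
Σ(K_i·b_i) = 9.47e-05×5.04 + 27.4×3.80 = 104.1 m²/day.
Hydraulic gradient i = 0.00177.
Q = Σ(K_i·b_i) · W · i = 104.1 × 697 × 0.001770 = 128.5 m³/day.

128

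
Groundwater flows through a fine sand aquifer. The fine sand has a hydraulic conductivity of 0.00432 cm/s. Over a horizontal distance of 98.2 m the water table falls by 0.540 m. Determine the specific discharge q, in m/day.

Convert K: 0.00432 cm/s × 864 = 3.732 m/day.
Hydraulic gradient i = Δh / L = 0.540 / 98.2 = 0.005499.
Specific discharge q = K · i = 3.732 × 0.005499 = 0.02052 m/day.

0.0205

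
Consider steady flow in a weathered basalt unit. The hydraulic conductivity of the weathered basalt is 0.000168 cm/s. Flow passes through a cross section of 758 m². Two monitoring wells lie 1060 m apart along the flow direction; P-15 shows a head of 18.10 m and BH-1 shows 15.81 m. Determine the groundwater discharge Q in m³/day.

0.238

Convert K: 0.000168 cm/s × 864 = 0.1452 m/day.
Hydraulic gradient i = (18.10 − 15.81) / 1060 = 2.29 / 1060 = 0.002160.
Darcy's law: Q = K · A · i = 0.1452 × 758.0 × 0.002160 = 0.2377 m³/day.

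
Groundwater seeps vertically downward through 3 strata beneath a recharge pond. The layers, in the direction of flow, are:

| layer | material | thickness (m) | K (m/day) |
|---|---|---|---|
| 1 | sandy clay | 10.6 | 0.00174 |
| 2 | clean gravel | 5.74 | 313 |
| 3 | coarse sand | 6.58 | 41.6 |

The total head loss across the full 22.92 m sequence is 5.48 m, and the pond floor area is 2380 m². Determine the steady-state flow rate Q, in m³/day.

2.14

Flow is perpendicular to layering, so the layers act in series and the equivalent K is the thickness-weighted harmonic mean.
Total thickness L = 10.6 + 5.74 + 6.58 = 22.92 m.
Σ(b_i/K_i) = 10.6/0.00174 + 5.74/313 + 6.58/41.6 = 6092 d.
K_eq = L / Σ(b_i/K_i) = 22.92 / 6092 = 0.003762 m/day.
Q = K_eq · A · (Δh/L) = 0.003762 × 2380 × (5.48/22.92) = 2.141 m³/day.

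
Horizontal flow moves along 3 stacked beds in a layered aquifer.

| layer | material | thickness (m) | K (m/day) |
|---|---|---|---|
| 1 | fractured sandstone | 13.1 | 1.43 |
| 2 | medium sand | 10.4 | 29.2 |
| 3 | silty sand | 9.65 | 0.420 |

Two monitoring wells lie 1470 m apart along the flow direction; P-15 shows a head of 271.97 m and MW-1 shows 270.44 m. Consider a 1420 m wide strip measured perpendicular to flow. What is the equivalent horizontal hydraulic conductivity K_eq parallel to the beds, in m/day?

Flow is parallel to layering, so each bed carries its own Darcy discharge and the transmissivities add.
Σ(K_i·b_i) = 1.43×13.1 + 29.2×10.4 + 0.420×9.65 = 326.5 m²/day.
Total thickness b = 33.15 m, so K_eq = Σ(K_i·b_i)/b = 9.848 m/day.

9.85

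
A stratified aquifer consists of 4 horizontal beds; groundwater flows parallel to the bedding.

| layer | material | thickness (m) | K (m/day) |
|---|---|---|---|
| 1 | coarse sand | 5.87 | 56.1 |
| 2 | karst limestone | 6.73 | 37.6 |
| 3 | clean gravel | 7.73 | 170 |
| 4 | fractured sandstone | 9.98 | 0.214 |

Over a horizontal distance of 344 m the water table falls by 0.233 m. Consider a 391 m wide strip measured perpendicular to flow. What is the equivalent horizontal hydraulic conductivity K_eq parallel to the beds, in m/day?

62.6

Flow is parallel to layering, so each bed carries its own Darcy discharge and the transmissivities add.
Σ(K_i·b_i) = 56.1×5.87 + 37.6×6.73 + 170×7.73 + 0.214×9.98 = 1899 m²/day.
Total thickness b = 30.31 m, so K_eq = Σ(K_i·b_i)/b = 62.64 m/day.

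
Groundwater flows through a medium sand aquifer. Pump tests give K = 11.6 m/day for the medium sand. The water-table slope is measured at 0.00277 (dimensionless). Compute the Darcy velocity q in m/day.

Hydraulic gradient i = 0.00277.
Specific discharge q = K · i = 11.60 × 0.002770 = 0.03213 m/day.

0.0321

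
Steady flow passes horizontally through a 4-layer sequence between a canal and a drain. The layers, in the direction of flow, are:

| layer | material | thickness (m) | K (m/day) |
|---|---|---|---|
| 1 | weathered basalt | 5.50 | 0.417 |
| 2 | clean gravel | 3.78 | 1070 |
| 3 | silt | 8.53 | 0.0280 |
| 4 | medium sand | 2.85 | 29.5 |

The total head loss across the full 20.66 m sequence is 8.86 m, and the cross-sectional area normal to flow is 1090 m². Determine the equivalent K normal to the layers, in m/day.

Flow is perpendicular to layering, so the layers act in series and the equivalent K is the thickness-weighted harmonic mean.
Total thickness L = 5.50 + 3.78 + 8.53 + 2.85 = 20.66 m.
Σ(b_i/K_i) = 5.50/0.417 + 3.78/1070 + 8.53/0.0280 + 2.85/29.5 = 317.9 d.
K_eq = L / Σ(b_i/K_i) = 20.66 / 317.9 = 0.06498 m/day.

0.0650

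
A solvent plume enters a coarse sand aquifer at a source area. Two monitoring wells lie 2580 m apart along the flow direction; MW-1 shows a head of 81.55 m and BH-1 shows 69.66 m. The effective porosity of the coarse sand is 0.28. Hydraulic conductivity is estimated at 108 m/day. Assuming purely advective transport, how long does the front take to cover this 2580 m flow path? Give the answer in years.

Hydraulic gradient i = (81.55 − 69.66) / 2580 = 11.89 / 2580 = 0.004609.
Darcy flux q = K · i = 108.0 × 0.004609 = 0.4977 m/day.
Seepage velocity v = q / n_e = 0.4977 / 0.28 = 1.778 m/day.
Travel time t = L / v = 2580 / 1.778 = 1451 days = 3.974 years.

3.97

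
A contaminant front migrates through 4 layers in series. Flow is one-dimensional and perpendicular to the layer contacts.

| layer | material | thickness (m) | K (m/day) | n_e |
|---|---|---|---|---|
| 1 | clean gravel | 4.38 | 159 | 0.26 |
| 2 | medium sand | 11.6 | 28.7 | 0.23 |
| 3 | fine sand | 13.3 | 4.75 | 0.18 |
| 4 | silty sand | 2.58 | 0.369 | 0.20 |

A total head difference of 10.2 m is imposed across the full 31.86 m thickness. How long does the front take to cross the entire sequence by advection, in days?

6.73

With flow normal to the layers, continuity requires the same specific discharge q through every layer.
Σ(b_i/K_i) = 4.38/159 + 11.6/28.7 + 13.3/4.75 + 2.58/0.369 = 10.22 d.
q = Δh / Σ(b_i/K_i) = 10.2 / 10.22 = 0.9977 m/day.
In each layer the seepage velocity is v_i = q/n_i, so the layer transit time is t_i = b_i·n_i / q:
  layer 1 (clean gravel): t_1 = 4.38 × 0.26 / 0.9977 = 1.141 d
  layer 2 (medium sand): t_2 = 11.6 × 0.23 / 0.9977 = 2.674 d
  layer 3 (fine sand): t_3 = 13.3 × 0.18 / 0.9977 = 2.400 d
  layer 4 (silty sand): t_4 = 2.58 × 0.20 / 0.9977 = 0.5172 d
Total t = Σ t_i = 6.732 days.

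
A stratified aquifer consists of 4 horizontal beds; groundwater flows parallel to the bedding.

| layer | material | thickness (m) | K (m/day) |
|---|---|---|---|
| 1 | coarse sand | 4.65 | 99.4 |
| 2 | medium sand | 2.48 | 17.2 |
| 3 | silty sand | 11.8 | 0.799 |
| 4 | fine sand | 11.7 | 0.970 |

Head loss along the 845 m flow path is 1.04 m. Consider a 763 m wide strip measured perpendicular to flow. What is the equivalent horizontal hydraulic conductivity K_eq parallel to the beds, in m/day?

Flow is parallel to layering, so each bed carries its own Darcy discharge and the transmissivities add.
Σ(K_i·b_i) = 99.4×4.65 + 17.2×2.48 + 0.799×11.8 + 0.970×11.7 = 525.6 m²/day.
Total thickness b = 30.63 m, so K_eq = Σ(K_i·b_i)/b = 17.16 m/day.

17.2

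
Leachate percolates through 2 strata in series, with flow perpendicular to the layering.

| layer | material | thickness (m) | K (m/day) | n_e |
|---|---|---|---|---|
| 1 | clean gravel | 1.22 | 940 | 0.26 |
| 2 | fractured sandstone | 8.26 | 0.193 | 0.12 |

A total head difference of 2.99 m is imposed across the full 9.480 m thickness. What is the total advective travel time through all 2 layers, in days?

18.7

With flow normal to the layers, continuity requires the same specific discharge q through every layer.
Σ(b_i/K_i) = 1.22/940 + 8.26/0.193 = 42.80 d.
q = Δh / Σ(b_i/K_i) = 2.99 / 42.80 = 0.06986 m/day.
In each layer the seepage velocity is v_i = q/n_i, so the layer transit time is t_i = b_i·n_i / q:
  layer 1 (clean gravel): t_1 = 1.22 × 0.26 / 0.06986 = 4.540 d
  layer 2 (fractured sandstone): t_2 = 8.26 × 0.12 / 0.06986 = 14.19 d
Total t = Σ t_i = 18.73 days.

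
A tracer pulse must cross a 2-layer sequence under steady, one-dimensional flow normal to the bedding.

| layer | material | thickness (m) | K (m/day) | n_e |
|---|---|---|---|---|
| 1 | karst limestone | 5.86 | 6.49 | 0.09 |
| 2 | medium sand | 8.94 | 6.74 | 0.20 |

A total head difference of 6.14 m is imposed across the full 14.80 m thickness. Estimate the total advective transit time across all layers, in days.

0.841

With flow normal to the layers, continuity requires the same specific discharge q through every layer.
Σ(b_i/K_i) = 5.86/6.49 + 8.94/6.74 = 2.229 d.
q = Δh / Σ(b_i/K_i) = 6.14 / 2.229 = 2.754 m/day.
In each layer the seepage velocity is v_i = q/n_i, so the layer transit time is t_i = b_i·n_i / q:
  layer 1 (karst limestone): t_1 = 5.86 × 0.09 / 2.754 = 0.1915 d
  layer 2 (medium sand): t_2 = 8.94 × 0.20 / 2.754 = 0.6492 d
Total t = Σ t_i = 0.8407 days.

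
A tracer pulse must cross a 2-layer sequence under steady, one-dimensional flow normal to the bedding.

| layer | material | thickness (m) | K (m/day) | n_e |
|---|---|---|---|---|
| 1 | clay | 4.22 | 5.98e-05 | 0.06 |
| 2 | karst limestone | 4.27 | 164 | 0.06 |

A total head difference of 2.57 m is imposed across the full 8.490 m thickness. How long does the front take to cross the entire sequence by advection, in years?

With flow normal to the layers, continuity requires the same specific discharge q through every layer.
Σ(b_i/K_i) = 4.22/5.98e-05 + 4.27/164 = 70569 d.
q = Δh / Σ(b_i/K_i) = 2.57 / 70569 = 3.642e-05 m/day.
In each layer the seepage velocity is v_i = q/n_i, so the layer transit time is t_i = b_i·n_i / q:
  layer 1 (clay): t_1 = 4.22 × 0.06 / 3.642e-05 = 6953 d
  layer 2 (karst limestone): t_2 = 4.27 × 0.06 / 3.642e-05 = 7035 d
Total t = Σ t_i = 13987 days = 38.30 years.

38.3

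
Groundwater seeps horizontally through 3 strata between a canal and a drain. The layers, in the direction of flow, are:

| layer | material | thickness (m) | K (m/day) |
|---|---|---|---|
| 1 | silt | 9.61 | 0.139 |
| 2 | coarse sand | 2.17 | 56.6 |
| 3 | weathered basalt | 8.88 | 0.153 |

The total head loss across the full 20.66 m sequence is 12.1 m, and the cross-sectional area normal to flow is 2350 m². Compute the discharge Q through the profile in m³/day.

224

Flow is perpendicular to layering, so the layers act in series and the equivalent K is the thickness-weighted harmonic mean.
Total thickness L = 9.61 + 2.17 + 8.88 = 20.66 m.
Σ(b_i/K_i) = 9.61/0.139 + 2.17/56.6 + 8.88/0.153 = 127.2 d.
K_eq = L / Σ(b_i/K_i) = 20.66 / 127.2 = 0.1624 m/day.
Q = K_eq · A · (Δh/L) = 0.1624 × 2350 × (12.1/20.66) = 223.5 m³/day.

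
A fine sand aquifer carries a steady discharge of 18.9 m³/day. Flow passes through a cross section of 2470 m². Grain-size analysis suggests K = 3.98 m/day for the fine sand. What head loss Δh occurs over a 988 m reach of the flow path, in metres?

1.90

From Q = K·A·i, i = Q / (K·A) = 18.9 / (3.980 × 2470) = 0.001923.
Head loss Δh = i · L = 0.001923 × 988 = 1.899 m.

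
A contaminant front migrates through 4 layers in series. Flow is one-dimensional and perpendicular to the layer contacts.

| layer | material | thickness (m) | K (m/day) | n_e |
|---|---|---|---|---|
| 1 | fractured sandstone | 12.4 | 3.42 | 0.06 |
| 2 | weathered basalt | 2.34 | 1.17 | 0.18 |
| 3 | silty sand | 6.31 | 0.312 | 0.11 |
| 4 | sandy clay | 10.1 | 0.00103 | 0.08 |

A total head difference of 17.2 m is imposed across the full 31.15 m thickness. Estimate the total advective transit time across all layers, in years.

With flow normal to the layers, continuity requires the same specific discharge q through every layer.
Σ(b_i/K_i) = 12.4/3.42 + 2.34/1.17 + 6.31/0.312 + 10.1/0.00103 = 9832 d.
q = Δh / Σ(b_i/K_i) = 17.2 / 9832 = 0.001749 m/day.
In each layer the seepage velocity is v_i = q/n_i, so the layer transit time is t_i = b_i·n_i / q:
  layer 1 (fractured sandstone): t_1 = 12.4 × 0.06 / 0.001749 = 425.3 d
  layer 2 (weathered basalt): t_2 = 2.34 × 0.18 / 0.001749 = 240.8 d
  layer 3 (silty sand): t_3 = 6.31 × 0.11 / 0.001749 = 396.8 d
  layer 4 (sandy clay): t_4 = 10.1 × 0.08 / 0.001749 = 461.9 d
Total t = Σ t_i = 1525 days = 4.174 years.

4.17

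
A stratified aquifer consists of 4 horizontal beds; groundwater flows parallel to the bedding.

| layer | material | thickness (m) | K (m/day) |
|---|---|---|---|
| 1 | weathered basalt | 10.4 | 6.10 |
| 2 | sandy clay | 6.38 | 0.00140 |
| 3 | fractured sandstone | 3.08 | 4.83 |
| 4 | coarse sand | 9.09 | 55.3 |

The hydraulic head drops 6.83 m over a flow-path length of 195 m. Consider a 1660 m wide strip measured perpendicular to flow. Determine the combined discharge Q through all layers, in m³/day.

33800

Flow is parallel to layering, so each bed carries its own Darcy discharge and the transmissivities add.
Σ(K_i·b_i) = 6.10×10.4 + 0.00140×6.38 + 4.83×3.08 + 55.3×9.09 = 581.0 m²/day.
Hydraulic gradient i = Δh / L = 6.83 / 195 = 0.03503.
Q = Σ(K_i·b_i) · W · i = 581.0 × 1660 × 0.03503 = 33781 m³/day.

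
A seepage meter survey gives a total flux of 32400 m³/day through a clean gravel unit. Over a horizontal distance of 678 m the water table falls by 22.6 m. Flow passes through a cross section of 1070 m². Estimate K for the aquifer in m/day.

908

Hydraulic gradient i = Δh / L = 22.6 / 678 = 0.03333.
From Q = K·A·i, K = Q / (A·i) = 32400 / (1070 × 0.03333) = 908.4 m/day.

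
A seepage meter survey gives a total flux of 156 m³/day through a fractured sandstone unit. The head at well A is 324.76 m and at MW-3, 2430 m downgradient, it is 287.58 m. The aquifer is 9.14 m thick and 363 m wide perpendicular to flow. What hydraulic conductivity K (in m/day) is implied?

Cross-sectional area A = 363 × 9.14 = 3318 m².
Hydraulic gradient i = (324.76 − 287.58) / 2430 = 37.18 / 2430 = 0.01530.
From Q = K·A·i, K = Q / (A·i) = 156 / (3318 × 0.01530) = 3.073 m/day.

3.07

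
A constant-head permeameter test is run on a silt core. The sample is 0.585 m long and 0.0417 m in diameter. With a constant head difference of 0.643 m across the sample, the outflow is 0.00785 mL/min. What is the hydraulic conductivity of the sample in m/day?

0.00753

Cross-sectional area A = π·(d/2)² = π × (0.0417/2)² = 0.001366 m².
Convert discharge: 0.00785 mL/min = 1.308e-10 m³/s.
Darcy's law rearranged: K = Q·L / (A·Δh) = 1.308e-10 × 0.585 / (0.001366 × 0.643) = 8.716e-08 m/s = 0.007530 m/day.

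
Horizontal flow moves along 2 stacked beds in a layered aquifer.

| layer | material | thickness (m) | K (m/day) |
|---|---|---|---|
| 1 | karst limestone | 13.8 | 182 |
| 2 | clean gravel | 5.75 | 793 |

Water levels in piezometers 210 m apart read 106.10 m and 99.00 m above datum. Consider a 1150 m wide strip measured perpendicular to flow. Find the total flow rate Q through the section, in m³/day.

Flow is parallel to layering, so each bed carries its own Darcy discharge and the transmissivities add.
Σ(K_i·b_i) = 182×13.8 + 793×5.75 = 7071 m²/day.
Hydraulic gradient i = (106.10 − 99.00) / 210 = 7.1 / 210 = 0.03381.
Q = Σ(K_i·b_i) · W · i = 7071 × 1150 × 0.03381 = 2.749e+05 m³/day.

275000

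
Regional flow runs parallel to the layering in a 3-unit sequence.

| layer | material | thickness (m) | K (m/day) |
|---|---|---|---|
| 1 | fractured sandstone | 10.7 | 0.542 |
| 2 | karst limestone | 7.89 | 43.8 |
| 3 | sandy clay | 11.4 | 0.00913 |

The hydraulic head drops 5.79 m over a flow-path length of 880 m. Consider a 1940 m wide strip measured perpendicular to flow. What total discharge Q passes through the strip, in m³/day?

Flow is parallel to layering, so each bed carries its own Darcy discharge and the transmissivities add.
Σ(K_i·b_i) = 0.542×10.7 + 43.8×7.89 + 0.00913×11.4 = 351.5 m²/day.
Hydraulic gradient i = Δh / L = 5.79 / 880 = 0.006580.
Q = Σ(K_i·b_i) · W · i = 351.5 × 1940 × 0.006580 = 4486 m³/day.

4490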